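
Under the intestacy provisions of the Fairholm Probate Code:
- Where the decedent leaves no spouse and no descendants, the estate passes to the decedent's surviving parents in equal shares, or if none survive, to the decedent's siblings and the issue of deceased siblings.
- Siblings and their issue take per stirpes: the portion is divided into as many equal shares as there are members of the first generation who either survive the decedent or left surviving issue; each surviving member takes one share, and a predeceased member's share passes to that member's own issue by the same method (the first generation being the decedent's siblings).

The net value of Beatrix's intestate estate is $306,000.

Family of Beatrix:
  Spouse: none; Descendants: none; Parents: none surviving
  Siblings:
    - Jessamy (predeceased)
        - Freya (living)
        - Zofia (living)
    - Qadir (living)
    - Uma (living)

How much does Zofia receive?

The entire $306,000 passes to the siblings and their issue.
That amount ($306,000) is divided into 3 shares of $102,000: Qadir and Uma each take $102,000; Jessamy's $102,000 share passes to Jessamy's issue.
Jessamy's share ($102,000) is divided into 2 shares of $51,000: Freya and Zofia each take $51,000.

Zofia receives $51,000.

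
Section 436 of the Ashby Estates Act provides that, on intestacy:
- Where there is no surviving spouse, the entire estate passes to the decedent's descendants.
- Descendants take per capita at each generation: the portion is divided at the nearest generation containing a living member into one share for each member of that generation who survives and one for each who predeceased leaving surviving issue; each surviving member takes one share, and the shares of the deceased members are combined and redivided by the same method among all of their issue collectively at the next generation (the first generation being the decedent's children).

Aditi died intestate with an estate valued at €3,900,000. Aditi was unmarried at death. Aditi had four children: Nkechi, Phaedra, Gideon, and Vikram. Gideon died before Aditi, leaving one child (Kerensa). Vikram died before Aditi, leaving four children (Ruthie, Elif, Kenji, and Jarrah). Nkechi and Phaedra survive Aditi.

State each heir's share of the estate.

The entire €3,900,000 passes to the descendants.
That amount (€3,900,000) is divided at the children's generation into 4 shares of €975,000. Nkechi and Phaedra each take €975,000. The 2 shares of the deceased (Gideon and Vikram) are combined into a pool of €1,950,000.
That pool (€1,950,000) is divided at the grandchildren's generation equally among Kerensa, Ruthie, Elif, Kenji, and Jarrah: €390,000 each.

Nkechi: €975,000; Phaedra: €975,000; Kerensa: €390,000; Ruthie: €390,000; Elif: €390,000; Kenji: €390,000; Jarrah: €390,000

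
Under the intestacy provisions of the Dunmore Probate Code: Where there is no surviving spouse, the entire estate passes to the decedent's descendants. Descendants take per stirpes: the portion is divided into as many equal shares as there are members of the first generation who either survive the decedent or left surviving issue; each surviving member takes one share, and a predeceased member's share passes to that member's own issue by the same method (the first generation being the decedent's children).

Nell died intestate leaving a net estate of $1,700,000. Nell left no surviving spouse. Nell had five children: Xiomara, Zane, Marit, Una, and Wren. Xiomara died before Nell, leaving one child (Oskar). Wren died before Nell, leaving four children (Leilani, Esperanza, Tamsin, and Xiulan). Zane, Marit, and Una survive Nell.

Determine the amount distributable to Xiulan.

Xiulan receives $85,000.

The entire $1,700,000 passes to the descendants.
That amount ($1,700,000) is divided into 5 shares of $340,000: Zane, Marit, and Una each take $340,000; Xiomara's $340,000 share passes to Xiomara's issue; Wren's $340,000 share passes to Wren's issue.
Xiomara's share ($340,000) passes entirely to Oskar.
Wren's share ($340,000) is divided into 4 shares of $85,000: Leilani, Esperanza, Tamsin, and Xiulan each take $85,000.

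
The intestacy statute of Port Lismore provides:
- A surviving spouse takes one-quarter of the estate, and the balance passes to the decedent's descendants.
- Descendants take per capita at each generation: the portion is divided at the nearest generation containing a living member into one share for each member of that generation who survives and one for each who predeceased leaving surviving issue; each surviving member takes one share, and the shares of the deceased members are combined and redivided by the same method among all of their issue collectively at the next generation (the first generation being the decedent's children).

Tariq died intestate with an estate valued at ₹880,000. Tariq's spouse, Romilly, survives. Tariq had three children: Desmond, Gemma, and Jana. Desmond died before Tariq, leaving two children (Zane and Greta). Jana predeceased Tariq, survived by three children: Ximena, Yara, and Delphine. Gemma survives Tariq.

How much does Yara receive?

Romilly takes one-quarter of ₹880,000 = ₹220,000. The remaining ₹660,000 passes to the descendants.
The descendants' portion (₹660,000) is divided at the children's generation into 3 shares of ₹220,000. Gemma takes ₹220,000. The 2 shares of the deceased (Desmond and Jana) are combined into a pool of ₹440,000.
That pool (₹440,000) is divided at the grandchildren's generation equally among Zane, Greta, Ximena, Yara, and Delphine: ₹88,000 each.

Yara receives ₹88,000.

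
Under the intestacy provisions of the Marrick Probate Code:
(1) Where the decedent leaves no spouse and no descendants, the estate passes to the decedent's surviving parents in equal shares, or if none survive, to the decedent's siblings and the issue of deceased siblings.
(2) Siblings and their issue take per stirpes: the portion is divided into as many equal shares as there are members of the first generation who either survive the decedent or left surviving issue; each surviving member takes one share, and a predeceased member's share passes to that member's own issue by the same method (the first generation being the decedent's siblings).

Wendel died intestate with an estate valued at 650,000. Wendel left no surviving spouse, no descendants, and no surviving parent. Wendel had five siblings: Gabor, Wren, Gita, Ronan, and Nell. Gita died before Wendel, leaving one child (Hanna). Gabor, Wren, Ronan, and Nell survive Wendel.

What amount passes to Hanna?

Hanna receives 130,000.

The entire 650,000 passes to the siblings and their issue.
That amount (650,000) is divided into 5 shares of 130,000: Gabor, Wren, Ronan, and Nell each take 130,000; Gita's 130,000 share passes to Gita's issue.
Gita's share (130,000) passes entirely to Hanna.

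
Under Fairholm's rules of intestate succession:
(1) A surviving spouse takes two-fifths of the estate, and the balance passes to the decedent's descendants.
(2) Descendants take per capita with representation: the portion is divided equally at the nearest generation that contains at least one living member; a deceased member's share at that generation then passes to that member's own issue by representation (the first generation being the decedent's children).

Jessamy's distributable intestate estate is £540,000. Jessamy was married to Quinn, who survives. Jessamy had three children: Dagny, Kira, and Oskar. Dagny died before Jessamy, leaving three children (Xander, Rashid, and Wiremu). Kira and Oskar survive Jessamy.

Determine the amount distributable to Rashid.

Quinn takes two-fifths of £540,000 = £216,000. The remaining £324,000 passes to the descendants.
The descendants' portion (£324,000) is divided into 3 shares of £108,000: Kira and Oskar each take £108,000; Dagny's £108,000 share passes to Dagny's issue.
Dagny's share (£108,000) is divided into 3 shares of £36,000: Xander, Rashid, and Wiremu each take £36,000.

Rashid receives £36,000.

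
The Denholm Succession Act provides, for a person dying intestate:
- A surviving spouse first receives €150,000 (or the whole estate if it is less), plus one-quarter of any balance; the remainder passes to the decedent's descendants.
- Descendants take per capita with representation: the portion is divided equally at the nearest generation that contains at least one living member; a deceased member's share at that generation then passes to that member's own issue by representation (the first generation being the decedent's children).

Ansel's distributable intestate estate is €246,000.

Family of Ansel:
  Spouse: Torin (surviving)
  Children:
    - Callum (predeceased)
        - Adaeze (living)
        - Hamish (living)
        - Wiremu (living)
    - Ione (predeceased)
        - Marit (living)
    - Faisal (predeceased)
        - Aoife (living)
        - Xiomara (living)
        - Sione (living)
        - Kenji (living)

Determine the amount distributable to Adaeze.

Torin first takes €150,000, leaving a balance of €96,000. Torin then takes one-quarter of the balance (€24,000), for a total of €174,000. The remaining €72,000 passes to the descendants.
No child survives, so the initial division is made at the grandchildren's generation.
The descendants' portion (€72,000) is divided into 8 shares of €9,000: Adaeze, Hamish, Wiremu, Marit, Aoife, Xiomara, Sione, and Kenji each take €9,000.

Adaeze receives €9,000.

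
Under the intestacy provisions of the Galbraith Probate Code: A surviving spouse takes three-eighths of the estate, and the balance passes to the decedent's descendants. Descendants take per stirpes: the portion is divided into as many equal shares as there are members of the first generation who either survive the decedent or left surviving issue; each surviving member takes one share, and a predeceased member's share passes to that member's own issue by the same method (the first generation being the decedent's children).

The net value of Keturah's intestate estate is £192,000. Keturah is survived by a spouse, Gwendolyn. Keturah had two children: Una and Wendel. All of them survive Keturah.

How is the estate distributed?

Gwendolyn takes three-eighths of £192,000 = £72,000. The remaining £120,000 passes to the descendants.
The descendants' portion (£120,000) is divided into 2 shares of £60,000: Una and Wendel each take £60,000.

Gwendolyn: £72,000; Una: £60,000; Wendel: £60,000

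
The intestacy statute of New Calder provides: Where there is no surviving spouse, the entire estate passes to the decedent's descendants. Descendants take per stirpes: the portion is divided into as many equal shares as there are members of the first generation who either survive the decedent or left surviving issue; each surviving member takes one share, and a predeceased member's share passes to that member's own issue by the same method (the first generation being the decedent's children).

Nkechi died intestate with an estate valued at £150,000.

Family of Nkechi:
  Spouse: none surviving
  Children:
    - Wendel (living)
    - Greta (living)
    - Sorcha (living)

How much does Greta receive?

The entire £150,000 passes to the descendants.
That amount (£150,000) is divided into 3 shares of £50,000: Wendel, Greta, and Sorcha each take £50,000.

Greta receives £50,000.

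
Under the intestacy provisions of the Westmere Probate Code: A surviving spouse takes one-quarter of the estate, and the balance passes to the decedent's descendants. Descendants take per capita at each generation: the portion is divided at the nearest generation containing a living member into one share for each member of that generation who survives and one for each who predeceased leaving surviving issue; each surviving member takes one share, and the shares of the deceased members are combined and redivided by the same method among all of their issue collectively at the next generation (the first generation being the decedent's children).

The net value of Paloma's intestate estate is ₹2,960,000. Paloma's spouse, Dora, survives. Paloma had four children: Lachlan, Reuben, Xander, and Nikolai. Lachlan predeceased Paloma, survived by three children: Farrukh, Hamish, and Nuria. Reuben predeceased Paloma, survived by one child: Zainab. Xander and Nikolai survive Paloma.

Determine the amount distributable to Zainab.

Zainab receives ₹277,500.

Dora takes one-quarter of ₹2,960,000 = ₹740,000. The remaining ₹2,220,000 passes to the descendants.
The descendants' portion (₹2,220,000) is divided at the children's generation into 4 shares of ₹555,000. Xander and Nikolai each take ₹555,000. The 2 shares of the deceased (Lachlan and Reuben) are combined into a pool of ₹1,110,000.
That pool (₹1,110,000) is divided at the grandchildren's generation equally among Farrukh, Hamish, Nuria, and Zainab: ₹277,500 each.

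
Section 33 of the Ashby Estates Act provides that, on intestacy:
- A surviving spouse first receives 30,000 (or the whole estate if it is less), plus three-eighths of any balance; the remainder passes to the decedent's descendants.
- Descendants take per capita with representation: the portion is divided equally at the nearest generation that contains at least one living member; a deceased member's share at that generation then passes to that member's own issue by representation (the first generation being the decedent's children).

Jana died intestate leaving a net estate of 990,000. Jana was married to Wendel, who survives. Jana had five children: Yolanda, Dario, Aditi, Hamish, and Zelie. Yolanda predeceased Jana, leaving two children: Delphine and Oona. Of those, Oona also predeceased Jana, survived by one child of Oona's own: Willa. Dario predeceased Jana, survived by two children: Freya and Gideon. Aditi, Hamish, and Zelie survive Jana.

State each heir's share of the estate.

Wendel: 390,000; Delphine: 60,000; Willa: 60,000; Freya: 60,000; Gideon: 60,000; Aditi: 120,000; Hamish: 120,000; Zelie: 120,000

Wendel first takes 30,000, leaving a balance of 960,000. Wendel then takes three-eighths of the balance (360,000), for a total of 390,000. The remaining 600,000 passes to the descendants.
The descendants' portion (600,000) is divided into 5 shares of 120,000: Aditi, Hamish, and Zelie each take 120,000; Yolanda's 120,000 share passes to Yolanda's issue; Dario's 120,000 share passes to Dario's issue.
Yolanda's share (120,000) is divided into 2 shares of 60,000: Delphine takes 60,000; Oona's 60,000 share passes to Oona's issue.
Oona's share (60,000) passes entirely to Willa.
Dario's share (120,000) is divided into 2 shares of 60,000: Freya and Gideon each take 60,000.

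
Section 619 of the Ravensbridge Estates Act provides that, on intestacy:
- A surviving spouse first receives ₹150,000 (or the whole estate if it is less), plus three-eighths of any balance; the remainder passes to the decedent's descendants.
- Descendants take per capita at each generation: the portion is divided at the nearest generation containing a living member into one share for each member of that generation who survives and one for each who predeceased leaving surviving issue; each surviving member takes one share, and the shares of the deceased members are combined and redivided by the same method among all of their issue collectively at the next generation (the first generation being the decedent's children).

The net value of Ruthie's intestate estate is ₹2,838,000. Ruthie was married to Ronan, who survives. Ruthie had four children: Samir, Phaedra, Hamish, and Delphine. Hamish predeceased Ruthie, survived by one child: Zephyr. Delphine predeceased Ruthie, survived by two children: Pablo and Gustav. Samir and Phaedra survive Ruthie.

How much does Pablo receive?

Ronan first takes ₹150,000, leaving a balance of ₹2,688,000. Ronan then takes three-eighths of the balance (₹1,008,000), for a total of ₹1,158,000. The remaining ₹1,680,000 passes to the descendants.
The descendants' portion (₹1,680,000) is divided at the children's generation into 4 shares of ₹420,000. Samir and Phaedra each take ₹420,000. The 2 shares of the deceased (Hamish and Delphine) are combined into a pool of ₹840,000.
That pool (₹840,000) is divided at the grandchildren's generation equally among Zephyr, Pablo, and Gustav: ₹280,000 each.

Pablo receives ₹280,000.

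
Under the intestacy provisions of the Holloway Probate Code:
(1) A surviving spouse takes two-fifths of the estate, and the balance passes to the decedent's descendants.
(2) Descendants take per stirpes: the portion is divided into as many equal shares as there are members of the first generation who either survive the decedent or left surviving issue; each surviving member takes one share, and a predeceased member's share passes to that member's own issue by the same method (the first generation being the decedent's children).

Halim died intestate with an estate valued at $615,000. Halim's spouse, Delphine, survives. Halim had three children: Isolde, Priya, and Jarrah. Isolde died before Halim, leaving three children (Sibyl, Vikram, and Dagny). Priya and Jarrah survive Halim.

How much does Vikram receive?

Vikram receives $41,000.

Delphine takes two-fifths of $615,000 = $246,000. The remaining $369,000 passes to the descendants.
The descendants' portion ($369,000) is divided into 3 shares of $123,000: Priya and Jarrah each take $123,000; Isolde's $123,000 share passes to Isolde's issue.
Isolde's share ($123,000) is divided into 3 shares of $41,000: Sibyl, Vikram, and Dagny each take $41,000.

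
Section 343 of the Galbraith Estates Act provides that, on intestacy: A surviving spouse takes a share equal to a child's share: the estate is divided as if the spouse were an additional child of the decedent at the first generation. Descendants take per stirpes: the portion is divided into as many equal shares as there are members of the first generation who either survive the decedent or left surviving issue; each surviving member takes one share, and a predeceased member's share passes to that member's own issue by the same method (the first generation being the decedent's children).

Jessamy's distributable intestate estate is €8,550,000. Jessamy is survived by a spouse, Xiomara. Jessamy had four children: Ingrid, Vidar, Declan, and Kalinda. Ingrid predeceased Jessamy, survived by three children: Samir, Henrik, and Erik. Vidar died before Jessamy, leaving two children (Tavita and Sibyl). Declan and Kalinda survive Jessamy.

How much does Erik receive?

The spouse counts as an additional share at the children's level, so there are 5 primary shares of €1,710,000. Xiomara takes one such share (€1,710,000).
The children's combined portion (€6,840,000) is divided into 4 shares of €1,710,000: Declan and Kalinda each take €1,710,000; Ingrid's €1,710,000 share passes to Ingrid's issue; Vidar's €1,710,000 share passes to Vidar's issue.
Ingrid's share (€1,710,000) is divided into 3 shares of €570,000: Samir, Henrik, and Erik each take €570,000.
Vidar's share (€1,710,000) is divided into 2 shares of €855,000: Tavita and Sibyl each take €855,000.

Erik receives €570,000.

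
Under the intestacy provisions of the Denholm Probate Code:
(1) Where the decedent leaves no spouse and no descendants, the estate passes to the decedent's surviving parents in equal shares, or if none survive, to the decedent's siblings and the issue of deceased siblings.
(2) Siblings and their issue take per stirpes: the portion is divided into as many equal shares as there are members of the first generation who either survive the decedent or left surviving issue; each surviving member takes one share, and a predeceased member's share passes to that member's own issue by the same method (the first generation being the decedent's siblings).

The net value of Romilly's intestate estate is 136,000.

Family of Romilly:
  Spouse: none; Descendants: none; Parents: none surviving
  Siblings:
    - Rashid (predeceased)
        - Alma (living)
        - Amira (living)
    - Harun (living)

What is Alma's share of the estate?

The entire 136,000 passes to the siblings and their issue.
That amount (136,000) is divided into 2 shares of 68,000: Harun takes 68,000; Rashid's 68,000 share passes to Rashid's issue.
Rashid's share (68,000) is divided into 2 shares of 34,000: Alma and Amira each take 34,000.

Alma receives 34,000.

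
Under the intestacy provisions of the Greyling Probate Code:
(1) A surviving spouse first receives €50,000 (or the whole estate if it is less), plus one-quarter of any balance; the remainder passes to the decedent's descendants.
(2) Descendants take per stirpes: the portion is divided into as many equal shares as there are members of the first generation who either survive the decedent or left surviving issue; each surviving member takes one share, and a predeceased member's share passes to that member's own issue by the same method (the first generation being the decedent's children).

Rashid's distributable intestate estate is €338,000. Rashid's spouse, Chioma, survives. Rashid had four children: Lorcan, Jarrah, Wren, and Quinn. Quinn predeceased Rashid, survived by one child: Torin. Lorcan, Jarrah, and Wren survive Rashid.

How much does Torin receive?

Torin receives €54,000.

Chioma first takes €50,000, leaving a balance of €288,000. Chioma then takes one-quarter of the balance (€72,000), for a total of €122,000. The remaining €216,000 passes to the descendants.
The descendants' portion (€216,000) is divided into 4 shares of €54,000: Lorcan, Jarrah, and Wren each take €54,000; Quinn's €54,000 share passes to Quinn's issue.
Quinn's share (€54,000) passes entirely to Torin.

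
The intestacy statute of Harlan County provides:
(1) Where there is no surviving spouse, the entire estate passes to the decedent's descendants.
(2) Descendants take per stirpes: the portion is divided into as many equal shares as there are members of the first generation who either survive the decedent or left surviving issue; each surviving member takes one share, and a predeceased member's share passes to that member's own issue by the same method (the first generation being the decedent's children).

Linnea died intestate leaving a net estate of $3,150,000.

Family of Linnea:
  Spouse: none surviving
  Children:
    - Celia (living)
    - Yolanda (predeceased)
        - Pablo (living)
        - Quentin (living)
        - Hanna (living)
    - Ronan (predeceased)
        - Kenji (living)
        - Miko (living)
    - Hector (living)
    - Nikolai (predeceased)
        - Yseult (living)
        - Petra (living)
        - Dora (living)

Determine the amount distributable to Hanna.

Hanna receives $210,000.

The entire $3,150,000 passes to the descendants.
That amount ($3,150,000) is divided into 5 shares of $630,000: Celia and Hector each take $630,000; Yolanda's $630,000 share passes to Yolanda's issue; Ronan's $630,000 share passes to Ronan's issue; Nikolai's $630,000 share passes to Nikolai's issue.
Yolanda's share ($630,000) is divided into 3 shares of $210,000: Pablo, Quentin, and Hanna each take $210,000.
Ronan's share ($630,000) is divided into 2 shares of $315,000: Kenji and Miko each take $315,000.
Nikolai's share ($630,000) is divided into 3 shares of $210,000: Yseult, Petra, and Dora each take $210,000.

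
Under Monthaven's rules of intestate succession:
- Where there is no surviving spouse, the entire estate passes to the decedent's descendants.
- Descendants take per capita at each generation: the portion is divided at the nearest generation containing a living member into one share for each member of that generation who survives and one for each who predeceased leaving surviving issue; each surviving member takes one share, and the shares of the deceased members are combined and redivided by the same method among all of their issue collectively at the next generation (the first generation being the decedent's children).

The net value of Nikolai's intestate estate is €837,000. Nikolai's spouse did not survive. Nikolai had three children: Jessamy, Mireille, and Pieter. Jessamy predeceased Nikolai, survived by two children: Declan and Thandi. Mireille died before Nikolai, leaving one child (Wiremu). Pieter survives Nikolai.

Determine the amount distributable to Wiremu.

The entire €837,000 passes to the descendants.
That amount (€837,000) is divided at the children's generation into 3 shares of €279,000. Pieter takes €279,000. The 2 shares of the deceased (Jessamy and Mireille) are combined into a pool of €558,000.
That pool (€558,000) is divided at the grandchildren's generation equally among Declan, Thandi, and Wiremu: €186,000 each.

Wiremu receives €186,000.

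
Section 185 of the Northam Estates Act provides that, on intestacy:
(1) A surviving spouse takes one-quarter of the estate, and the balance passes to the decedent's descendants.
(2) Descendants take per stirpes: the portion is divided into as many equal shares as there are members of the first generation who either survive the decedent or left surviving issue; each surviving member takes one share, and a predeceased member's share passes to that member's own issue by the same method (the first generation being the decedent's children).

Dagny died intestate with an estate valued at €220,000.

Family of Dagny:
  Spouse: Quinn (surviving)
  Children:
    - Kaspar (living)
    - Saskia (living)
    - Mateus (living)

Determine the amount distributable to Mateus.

Mateus receives €55,000.

Quinn takes one-quarter of €220,000 = €55,000. The remaining €165,000 passes to the descendants.
The descendants' portion (€165,000) is divided into 3 shares of €55,000: Kaspar, Saskia, and Mateus each take €55,000.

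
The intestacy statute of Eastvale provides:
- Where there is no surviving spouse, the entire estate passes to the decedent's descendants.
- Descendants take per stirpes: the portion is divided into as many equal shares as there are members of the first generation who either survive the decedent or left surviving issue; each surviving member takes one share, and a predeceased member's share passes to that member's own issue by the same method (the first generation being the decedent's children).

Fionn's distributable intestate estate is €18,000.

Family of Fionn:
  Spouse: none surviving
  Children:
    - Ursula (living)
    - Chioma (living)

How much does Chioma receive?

The entire €18,000 passes to the descendants.
That amount (€18,000) is divided into 2 shares of €9,000: Ursula and Chioma each take €9,000.

Chioma receives €9,000.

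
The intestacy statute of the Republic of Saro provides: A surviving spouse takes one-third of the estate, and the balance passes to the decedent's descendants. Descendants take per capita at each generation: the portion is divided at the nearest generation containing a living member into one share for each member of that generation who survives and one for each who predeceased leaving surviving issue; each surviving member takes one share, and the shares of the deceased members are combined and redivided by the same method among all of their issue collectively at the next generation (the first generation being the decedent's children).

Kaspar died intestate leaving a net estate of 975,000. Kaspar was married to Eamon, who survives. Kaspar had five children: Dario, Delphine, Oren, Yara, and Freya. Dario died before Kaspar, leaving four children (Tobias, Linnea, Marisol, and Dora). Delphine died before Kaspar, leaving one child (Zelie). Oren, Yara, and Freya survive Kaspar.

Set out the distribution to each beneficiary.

Eamon: 325,000; Tobias: 52,000; Linnea: 52,000; Marisol: 52,000; Dora: 52,000; Zelie: 52,000; Oren: 130,000; Yara: 130,000; Freya: 130,000

Eamon takes one-third of 975,000 = 325,000. The remaining 650,000 passes to the descendants.
The descendants' portion (650,000) is divided at the children's generation into 5 shares of 130,000. Oren, Yara, and Freya each take 130,000. The 2 shares of the deceased (Dario and Delphine) are combined into a pool of 260,000.
That pool (260,000) is divided at the grandchildren's generation equally among Tobias, Linnea, Marisol, Dora, and Zelie: 52,000 each.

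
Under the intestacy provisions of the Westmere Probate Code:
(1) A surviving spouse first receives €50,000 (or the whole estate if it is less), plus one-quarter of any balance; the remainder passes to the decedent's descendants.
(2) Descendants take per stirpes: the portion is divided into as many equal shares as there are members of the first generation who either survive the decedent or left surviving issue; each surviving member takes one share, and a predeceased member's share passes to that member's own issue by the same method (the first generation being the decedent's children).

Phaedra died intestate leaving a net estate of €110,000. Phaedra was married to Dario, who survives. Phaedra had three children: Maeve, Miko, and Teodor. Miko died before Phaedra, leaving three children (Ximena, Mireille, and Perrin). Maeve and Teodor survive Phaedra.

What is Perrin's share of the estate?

Dario first takes €50,000, leaving a balance of €60,000. Dario then takes one-quarter of the balance (€15,000), for a total of €65,000. The remaining €45,000 passes to the descendants.
The descendants' portion (€45,000) is divided into 3 shares of €15,000: Maeve and Teodor each take €15,000; Miko's €15,000 share passes to Miko's issue.
Miko's share (€15,000) is divided into 3 shares of €5,000: Ximena, Mireille, and Perrin each take €5,000.

Perrin receives €5,000.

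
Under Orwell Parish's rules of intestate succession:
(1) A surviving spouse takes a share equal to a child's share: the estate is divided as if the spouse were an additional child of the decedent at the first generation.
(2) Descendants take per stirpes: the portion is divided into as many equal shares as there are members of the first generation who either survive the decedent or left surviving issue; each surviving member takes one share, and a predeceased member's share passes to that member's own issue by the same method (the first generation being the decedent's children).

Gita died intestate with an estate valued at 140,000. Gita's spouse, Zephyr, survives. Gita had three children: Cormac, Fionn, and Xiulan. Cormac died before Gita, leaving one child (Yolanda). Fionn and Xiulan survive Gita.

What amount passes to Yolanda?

The spouse counts as an additional share at the children's level, so there are 4 primary shares of 35,000. Zephyr takes one such share (35,000).
The children's combined portion (105,000) is divided into 3 shares of 35,000: Fionn and Xiulan each take 35,000; Cormac's 35,000 share passes to Cormac's issue.
Cormac's share (35,000) passes entirely to Yolanda.

Yolanda receives 35,000.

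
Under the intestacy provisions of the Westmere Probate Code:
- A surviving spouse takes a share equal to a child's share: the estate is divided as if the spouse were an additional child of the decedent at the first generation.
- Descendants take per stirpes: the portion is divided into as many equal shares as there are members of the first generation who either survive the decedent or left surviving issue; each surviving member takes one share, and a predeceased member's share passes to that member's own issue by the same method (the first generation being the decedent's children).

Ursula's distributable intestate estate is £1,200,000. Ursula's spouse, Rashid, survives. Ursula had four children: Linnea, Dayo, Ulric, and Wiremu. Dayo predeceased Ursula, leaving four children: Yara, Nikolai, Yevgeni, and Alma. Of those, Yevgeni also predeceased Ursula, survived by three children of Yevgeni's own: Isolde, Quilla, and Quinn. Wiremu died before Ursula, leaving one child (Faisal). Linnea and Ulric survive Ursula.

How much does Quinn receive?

The spouse counts as an additional share at the children's level, so there are 5 primary shares of £240,000. Rashid takes one such share (£240,000).
The children's combined portion (£960,000) is divided into 4 shares of £240,000: Linnea and Ulric each take £240,000; Dayo's £240,000 share passes to Dayo's issue; Wiremu's £240,000 share passes to Wiremu's issue.
Dayo's share (£240,000) is divided into 4 shares of £60,000: Yara, Nikolai, and Alma each take £60,000; Yevgeni's £60,000 share passes to Yevgeni's issue.
Yevgeni's share (£60,000) is divided into 3 shares of £20,000: Isolde, Quilla, and Quinn each take £20,000.
Wiremu's share (£240,000) passes entirely to Faisal.

Quinn receives £20,000.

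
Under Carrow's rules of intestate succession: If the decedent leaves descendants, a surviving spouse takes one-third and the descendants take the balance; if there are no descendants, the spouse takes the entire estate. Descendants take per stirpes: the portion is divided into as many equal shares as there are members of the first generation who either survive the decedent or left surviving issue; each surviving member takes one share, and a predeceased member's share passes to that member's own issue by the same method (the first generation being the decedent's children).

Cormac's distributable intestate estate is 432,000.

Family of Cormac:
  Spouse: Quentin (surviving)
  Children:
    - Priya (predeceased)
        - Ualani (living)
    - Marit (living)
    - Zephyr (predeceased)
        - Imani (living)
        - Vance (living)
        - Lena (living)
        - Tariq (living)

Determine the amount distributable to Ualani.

Ualani receives 96,000.

Quentin takes one-third of 432,000 = 144,000. The remaining 288,000 passes to the descendants.
The descendants' portion (288,000) is divided into 3 shares of 96,000: Marit takes 96,000; Priya's 96,000 share passes to Priya's issue; Zephyr's 96,000 share passes to Zephyr's issue.
Priya's share (96,000) passes entirely to Ualani.
Zephyr's share (96,000) is divided into 4 shares of 24,000: Imani, Vance, Lena, and Tariq each take 24,000.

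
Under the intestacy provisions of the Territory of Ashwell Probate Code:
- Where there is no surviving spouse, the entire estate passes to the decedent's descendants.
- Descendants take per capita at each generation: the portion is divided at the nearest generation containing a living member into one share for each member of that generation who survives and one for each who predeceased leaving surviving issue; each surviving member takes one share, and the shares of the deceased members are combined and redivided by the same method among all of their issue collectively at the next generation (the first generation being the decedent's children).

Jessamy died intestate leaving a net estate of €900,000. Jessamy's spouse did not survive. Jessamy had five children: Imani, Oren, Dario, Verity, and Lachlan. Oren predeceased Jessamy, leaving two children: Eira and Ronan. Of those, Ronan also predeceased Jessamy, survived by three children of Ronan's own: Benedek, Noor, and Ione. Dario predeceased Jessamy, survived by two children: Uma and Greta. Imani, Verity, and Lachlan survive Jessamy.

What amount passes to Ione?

Ione receives €30,000.

The entire €900,000 passes to the descendants.
That amount (€900,000) is divided at the children's generation into 5 shares of €180,000. Imani, Verity, and Lachlan each take €180,000. The 2 shares of the deceased (Oren and Dario) are combined into a pool of €360,000.
That pool (€360,000) is divided at the grandchildren's generation into 4 shares of €90,000. Eira, Uma, and Greta each take €90,000. The remaining share for the deceased Ronan (€90,000) is carried to the next generation.
That pool (€90,000) is divided at the great-grandchildren's generation equally among Benedek, Noor, and Ione: €30,000 each.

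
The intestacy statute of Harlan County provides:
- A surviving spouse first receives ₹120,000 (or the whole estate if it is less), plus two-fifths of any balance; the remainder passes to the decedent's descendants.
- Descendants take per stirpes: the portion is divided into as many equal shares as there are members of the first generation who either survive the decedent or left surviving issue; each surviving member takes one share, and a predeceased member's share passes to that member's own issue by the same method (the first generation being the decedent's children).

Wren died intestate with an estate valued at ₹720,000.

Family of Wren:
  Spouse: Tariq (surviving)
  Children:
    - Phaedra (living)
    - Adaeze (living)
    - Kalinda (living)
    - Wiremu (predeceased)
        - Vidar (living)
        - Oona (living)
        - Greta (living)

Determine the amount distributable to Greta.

Tariq first takes ₹120,000, leaving a balance of ₹600,000. Tariq then takes two-fifths of the balance (₹240,000), for a total of ₹360,000. The remaining ₹360,000 passes to the descendants.
The descendants' portion (₹360,000) is divided into 4 shares of ₹90,000: Phaedra, Adaeze, and Kalinda each take ₹90,000; Wiremu's ₹90,000 share passes to Wiremu's issue.
Wiremu's share (₹90,000) is divided into 3 shares of ₹30,000: Vidar, Oona, and Greta each take ₹30,000.

Greta receives ₹30,000.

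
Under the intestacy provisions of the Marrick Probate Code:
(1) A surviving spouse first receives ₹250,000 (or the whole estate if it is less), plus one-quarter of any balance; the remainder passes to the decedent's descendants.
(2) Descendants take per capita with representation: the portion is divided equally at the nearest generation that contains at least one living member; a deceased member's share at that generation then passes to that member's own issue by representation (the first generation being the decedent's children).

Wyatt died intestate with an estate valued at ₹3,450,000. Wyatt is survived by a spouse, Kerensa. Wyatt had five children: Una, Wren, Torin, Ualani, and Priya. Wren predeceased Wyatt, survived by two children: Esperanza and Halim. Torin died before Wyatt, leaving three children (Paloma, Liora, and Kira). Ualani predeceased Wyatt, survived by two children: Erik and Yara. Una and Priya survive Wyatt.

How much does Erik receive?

Erik receives ₹240,000.

Kerensa first takes ₹250,000, leaving a balance of ₹3,200,000. Kerensa then takes one-quarter of the balance (₹800,000), for a total of ₹1,050,000. The remaining ₹2,400,000 passes to the descendants.
The descendants' portion (₹2,400,000) is divided into 5 shares of ₹480,000: Una and Priya each take ₹480,000; Wren's ₹480,000 share passes to Wren's issue; Torin's ₹480,000 share passes to Torin's issue; Ualani's ₹480,000 share passes to Ualani's issue.
Wren's share (₹480,000) is divided into 2 shares of ₹240,000: Esperanza and Halim each take ₹240,000.
Torin's share (₹480,000) is divided into 3 shares of ₹160,000: Paloma, Liora, and Kira each take ₹160,000.
Ualani's share (₹480,000) is divided into 2 shares of ₹240,000: Erik and Yara each take ₹240,000.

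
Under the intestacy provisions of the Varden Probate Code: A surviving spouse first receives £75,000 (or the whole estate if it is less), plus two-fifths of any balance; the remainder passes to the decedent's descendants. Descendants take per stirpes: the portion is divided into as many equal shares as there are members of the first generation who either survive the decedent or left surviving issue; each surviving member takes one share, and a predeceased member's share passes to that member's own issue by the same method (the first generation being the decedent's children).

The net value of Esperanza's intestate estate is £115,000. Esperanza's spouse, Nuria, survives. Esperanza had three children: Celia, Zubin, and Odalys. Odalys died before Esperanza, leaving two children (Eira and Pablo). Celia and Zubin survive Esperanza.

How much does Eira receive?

Eira receives £4,000.

Nuria first takes £75,000, leaving a balance of £40,000. Nuria then takes two-fifths of the balance (£16,000), for a total of £91,000. The remaining £24,000 passes to the descendants.
The descendants' portion (£24,000) is divided into 3 shares of £8,000: Celia and Zubin each take £8,000; Odalys's £8,000 share passes to Odalys's issue.
Odalys's share (£8,000) is divided into 2 shares of £4,000: Eira and Pablo each take £4,000.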